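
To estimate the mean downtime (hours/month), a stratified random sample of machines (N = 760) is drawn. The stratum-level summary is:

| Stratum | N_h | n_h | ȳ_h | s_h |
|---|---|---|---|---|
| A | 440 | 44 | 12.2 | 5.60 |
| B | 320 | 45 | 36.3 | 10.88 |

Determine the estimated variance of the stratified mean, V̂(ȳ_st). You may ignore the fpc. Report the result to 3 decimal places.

V̂(ȳ_st) = Σ W_h² s_h²/n_h, with W_h = N_h/N and N = 760:
  stratum A: (440/760)²·5.60²/44 = 0.238892
  stratum B: (320/760)²·10.88²/45 = 0.466357
V̂(ȳ_st) = 0.705248

V̂(ȳ_st) ≈ 0.705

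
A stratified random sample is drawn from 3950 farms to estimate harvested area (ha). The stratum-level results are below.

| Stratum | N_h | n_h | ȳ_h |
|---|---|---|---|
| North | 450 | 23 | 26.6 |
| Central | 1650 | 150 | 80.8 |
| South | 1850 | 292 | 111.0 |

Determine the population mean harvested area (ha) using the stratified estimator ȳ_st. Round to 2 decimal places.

ȳ_st ≈ 88.77

N = Σ N_h = 3950. Stratum weights W_h = N_h/N.
ȳ_st = (450·26.6 + 1650·80.8 + 1850·111.0) / 3950 = 88.7696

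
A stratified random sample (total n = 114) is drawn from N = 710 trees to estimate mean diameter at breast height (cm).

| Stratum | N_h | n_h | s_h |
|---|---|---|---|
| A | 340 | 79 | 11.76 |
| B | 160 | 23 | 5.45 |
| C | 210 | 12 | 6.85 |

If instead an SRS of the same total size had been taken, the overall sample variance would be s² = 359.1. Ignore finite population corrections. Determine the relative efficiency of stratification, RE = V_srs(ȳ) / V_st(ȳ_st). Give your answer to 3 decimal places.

V̂(ȳ_st) = Σ W_h² s_h²/n_h, with W_h = N_h/N and N = 710:
  stratum A: (340/710)²·11.76²/79 = 0.401447
  stratum B: (160/710)²·5.45²/23 = 0.0655826
  stratum C: (210/710)²·6.85²/12 = 0.342075
V_st = 0.809105
V_srs = s²/n = 359.1/114 = 3.15
Relative efficiency = V_srs / V_st = 3.15/0.809105 = 3.8932

RE ≈ 3.893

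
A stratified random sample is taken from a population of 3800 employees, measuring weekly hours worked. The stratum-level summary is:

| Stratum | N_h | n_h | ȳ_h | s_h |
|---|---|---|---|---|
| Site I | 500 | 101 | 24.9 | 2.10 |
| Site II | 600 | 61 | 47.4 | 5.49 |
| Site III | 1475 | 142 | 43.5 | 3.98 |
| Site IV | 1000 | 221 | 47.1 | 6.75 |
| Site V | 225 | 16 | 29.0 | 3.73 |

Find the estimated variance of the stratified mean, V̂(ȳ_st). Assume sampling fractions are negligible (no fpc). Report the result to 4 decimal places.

V̂(ȳ_st) = Σ W_h² s_h²/n_h, with W_h = N_h/N and N = 3800:
  stratum Site I: (500/3800)²·2.10²/101 = 0.000755945
  stratum Site II: (600/3800)²·5.49²/61 = 0.0123183
  stratum Site III: (1475/3800)²·3.98²/142 = 0.0168072
  stratum Site IV: (1000/3800)²·6.75²/221 = 0.0142774
  stratum Site V: (225/3800)²·3.73²/16 = 0.00304857
V̂(ȳ_st) = 0.0472073

V̂(ȳ_st) ≈ 0.0472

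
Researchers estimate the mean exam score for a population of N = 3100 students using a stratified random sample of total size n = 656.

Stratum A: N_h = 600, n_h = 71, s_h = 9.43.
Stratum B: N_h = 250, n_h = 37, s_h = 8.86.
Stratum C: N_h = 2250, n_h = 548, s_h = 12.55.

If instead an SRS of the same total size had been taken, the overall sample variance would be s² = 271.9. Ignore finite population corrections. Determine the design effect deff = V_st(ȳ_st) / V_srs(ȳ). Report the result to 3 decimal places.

deff ≈ 0.512

V̂(ȳ_st) = Σ W_h² s_h²/n_h, with W_h = N_h/N and N = 3100:
  stratum A: (600/3100)²·9.43²/71 = 0.0469185
  stratum B: (250/3100)²·8.86²/37 = 0.0137982
  stratum C: (2250/3100)²·12.55²/548 = 0.151408
V_st = 0.212125
V_srs = s²/n = 271.9/656 = 0.414482
deff = V_st / V_srs = 0.212125/0.414482 = 0.5118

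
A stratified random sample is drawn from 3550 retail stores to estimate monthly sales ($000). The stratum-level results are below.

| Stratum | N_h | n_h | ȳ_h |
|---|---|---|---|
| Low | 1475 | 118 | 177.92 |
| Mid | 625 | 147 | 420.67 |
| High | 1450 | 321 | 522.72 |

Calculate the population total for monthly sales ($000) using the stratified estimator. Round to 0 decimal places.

τ̂_st ≈ 1283295

τ̂_st = Σ N_h ȳ_h = 1475·177.92 + 625·420.67 + 1450·522.72 = 1283295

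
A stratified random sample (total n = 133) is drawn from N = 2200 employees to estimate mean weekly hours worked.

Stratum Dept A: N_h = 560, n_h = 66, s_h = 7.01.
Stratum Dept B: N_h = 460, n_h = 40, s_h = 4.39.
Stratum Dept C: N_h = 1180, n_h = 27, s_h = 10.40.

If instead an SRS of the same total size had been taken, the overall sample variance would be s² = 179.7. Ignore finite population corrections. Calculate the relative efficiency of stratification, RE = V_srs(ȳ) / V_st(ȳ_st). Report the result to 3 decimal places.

RE ≈ 1.106

V̂(ȳ_st) = Σ W_h² s_h²/n_h, with W_h = N_h/N and N = 2200:
  stratum Dept A: (560/2200)²·7.01²/66 = 0.0482417
  stratum Dept B: (460/2200)²·4.39²/40 = 0.0210639
  stratum Dept C: (1180/2200)²·10.40²/27 = 1.15245
V_st = 1.22175
V_srs = s²/n = 179.7/133 = 1.35113
Relative efficiency = V_srs / V_st = 1.35113/1.22175 = 1.1059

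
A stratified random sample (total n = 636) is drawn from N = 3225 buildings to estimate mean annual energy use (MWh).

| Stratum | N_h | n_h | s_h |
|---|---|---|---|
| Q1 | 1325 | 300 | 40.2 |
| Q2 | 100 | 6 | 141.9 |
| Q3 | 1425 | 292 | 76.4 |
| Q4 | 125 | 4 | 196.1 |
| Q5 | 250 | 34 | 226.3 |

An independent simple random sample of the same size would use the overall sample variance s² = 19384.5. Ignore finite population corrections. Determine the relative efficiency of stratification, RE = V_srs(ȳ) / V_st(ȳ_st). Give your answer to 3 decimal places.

RE ≈ 0.967

V̂(ȳ_st) = Σ W_h² s_h²/n_h, with W_h = N_h/N and N = 3225:
  stratum Q1: (1325/3225)²·40.2²/300 = 0.909292
  stratum Q2: (100/3225)²·141.9²/6 = 3.22667
  stratum Q3: (1425/3225)²·76.4²/292 = 3.90278
  stratum Q4: (125/3225)²·196.1²/4 = 14.4429
  stratum Q5: (250/3225)²·226.3²/34 = 9.0513
V_st = 31.533
V_srs = s²/n = 19384.5/636 = 30.4788
Relative efficiency = V_srs / V_st = 30.4788/31.533 = 0.9666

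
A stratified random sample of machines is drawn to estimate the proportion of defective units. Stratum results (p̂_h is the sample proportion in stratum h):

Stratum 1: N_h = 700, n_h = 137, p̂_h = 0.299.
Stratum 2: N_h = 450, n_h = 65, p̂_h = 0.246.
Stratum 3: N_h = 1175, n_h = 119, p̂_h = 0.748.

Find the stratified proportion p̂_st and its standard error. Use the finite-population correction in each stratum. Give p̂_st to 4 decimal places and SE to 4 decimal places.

p̂_st ≈ 0.5157, SE ≈ 0.0239

N = 2325; stratum weights W_h = N_h/N.
p̂_st = Σ W_h p̂_h = (700·0.299 + 450·0.246 + 1175·0.748)/2325 = 0.51566
V̂(p̂_st) = Σ W_h² (1 − n_h/N_h) p̂_h(1−p̂_h)/(n_h−1):
  stratum 1: (700/2325)²·(1 − 137/700)·0.299·0.701/136 = 0.00011236
  stratum 2: (450/2325)²·(1 − 65/450)·0.246·0.754/64 = 9.28868e-05
  stratum 3: (1175/2325)²·(1 − 119/1175)·0.748·0.252/118 = 0.000366671
V̂(p̂_st) = 0.000571917; SE = √V̂ = 0.0239148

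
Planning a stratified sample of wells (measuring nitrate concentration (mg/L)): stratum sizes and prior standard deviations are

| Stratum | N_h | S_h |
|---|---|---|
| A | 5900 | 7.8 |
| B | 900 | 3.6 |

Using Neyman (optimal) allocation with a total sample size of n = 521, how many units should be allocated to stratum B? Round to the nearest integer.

Neyman allocation: n_h = n · N_h S_h / Σ N_i S_i, with n = 521.
  stratum A: N_h·S_h = 5900·7.8 = 46020.00
  stratum B: N_h·S_h = 900·3.6 = 3240.00
Σ N_h S_h = 49260.00
n for stratum B = 521·3240.00/49260.00 = 34.268 → 34

34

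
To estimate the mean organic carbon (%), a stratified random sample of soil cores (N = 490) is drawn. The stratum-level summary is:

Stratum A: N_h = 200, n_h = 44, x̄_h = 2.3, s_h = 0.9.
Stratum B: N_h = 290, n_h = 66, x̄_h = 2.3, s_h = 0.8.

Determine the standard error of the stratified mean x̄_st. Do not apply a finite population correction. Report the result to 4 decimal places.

SE(x̄_st) ≈ 0.0804

V̂(x̄_st) = Σ W_h² s_h²/n_h, with W_h = N_h/N and N = 490:
  stratum A: (200/490)²·0.9²/44 = 0.0030669
  stratum B: (290/490)²·0.8²/66 = 0.00339656
V̂(x̄_st) = 0.00646347
SE(x̄_st) = √0.00646347 = 0.0803957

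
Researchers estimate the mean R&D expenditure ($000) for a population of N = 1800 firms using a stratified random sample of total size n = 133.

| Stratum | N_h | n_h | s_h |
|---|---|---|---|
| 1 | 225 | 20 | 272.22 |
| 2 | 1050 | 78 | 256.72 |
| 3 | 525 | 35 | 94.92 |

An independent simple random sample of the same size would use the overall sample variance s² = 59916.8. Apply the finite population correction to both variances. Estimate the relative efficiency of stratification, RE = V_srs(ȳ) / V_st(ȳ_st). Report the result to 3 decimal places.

V̂(ȳ_st) = Σ W_h² (1 − n_h/N_h) s_h²/n_h, with W_h = N_h/N and N = 1800:
  stratum 1: (225/1800)²·(1 − 20/225)·272.22²/20 = 52.7474
  stratum 2: (1050/1800)²·(1 − 78/1050)·256.72²/78 = 266.155
  stratum 3: (525/1800)²·(1 − 35/525)·94.92²/35 = 20.4389
V_st = 339.342
V_srs = (1 − 133/1800)·59916.8/133 = 417.215
Relative efficiency = V_srs / V_st = 417.215/339.342 = 1.2295

RE ≈ 1.229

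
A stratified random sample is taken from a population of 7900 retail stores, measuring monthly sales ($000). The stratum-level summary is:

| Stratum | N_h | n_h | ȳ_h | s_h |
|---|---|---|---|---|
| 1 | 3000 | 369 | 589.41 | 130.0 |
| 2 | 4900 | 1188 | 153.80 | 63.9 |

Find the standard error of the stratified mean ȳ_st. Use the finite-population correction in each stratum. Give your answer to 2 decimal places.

SE(ȳ_st) ≈ 2.61

V̂(ȳ_st) = Σ W_h² (1 − n_h/N_h) s_h²/n_h, with W_h = N_h/N and N = 7900:
  stratum 1: (3000/7900)²·(1 − 369/3000)·130.0²/369 = 5.79226
  stratum 2: (4900/7900)²·(1 − 1188/4900)·63.9²/1188 = 1.00169
V̂(ȳ_st) = 6.79396
SE(ȳ_st) = √6.79396 = 2.60652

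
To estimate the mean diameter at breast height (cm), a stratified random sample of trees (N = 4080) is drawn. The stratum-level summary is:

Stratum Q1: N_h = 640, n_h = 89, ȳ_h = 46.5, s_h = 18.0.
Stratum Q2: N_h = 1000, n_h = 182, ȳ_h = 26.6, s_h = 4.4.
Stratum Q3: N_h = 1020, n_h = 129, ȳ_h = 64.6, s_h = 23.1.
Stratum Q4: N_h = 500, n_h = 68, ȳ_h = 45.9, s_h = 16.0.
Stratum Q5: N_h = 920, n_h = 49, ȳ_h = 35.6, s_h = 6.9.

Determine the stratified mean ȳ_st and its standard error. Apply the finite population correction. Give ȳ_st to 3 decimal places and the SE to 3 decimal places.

ȳ_st = Σ W_h ȳ_h = (640·46.5 + 1000·26.6 + 1020·64.6 + 500·45.9 + 920·35.6)/4080 = 43.61618
V̂(ȳ_st) = Σ W_h² (1 − n_h/N_h) s_h²/n_h, with W_h = N_h/N and N = 4080:
  stratum Q1: (640/4080)²·(1 − 89/640)·18.0²/89 = 0.0771199
  stratum Q2: (1000/4080)²·(1 − 182/1000)·4.4²/182 = 0.00522717
  stratum Q3: (1020/4080)²·(1 − 129/1020)·23.1²/129 = 0.225835
  stratum Q4: (500/4080)²·(1 − 68/500)·16.0²/68 = 0.04885
  stratum Q5: (920/4080)²·(1 − 49/920)·6.9²/49 = 0.0467722
V̂(ȳ_st) = 0.403805
SE(ȳ_st) = √0.403805 = 0.635456

ȳ_st ≈ 43.616, SE ≈ 0.635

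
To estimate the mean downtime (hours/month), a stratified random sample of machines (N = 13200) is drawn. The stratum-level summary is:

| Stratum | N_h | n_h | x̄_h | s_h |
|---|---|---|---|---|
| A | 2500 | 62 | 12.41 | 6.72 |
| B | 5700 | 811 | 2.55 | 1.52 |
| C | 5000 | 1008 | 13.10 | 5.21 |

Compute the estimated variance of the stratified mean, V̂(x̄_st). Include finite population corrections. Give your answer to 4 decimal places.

V̂(x̄_st) ≈ 0.0290

V̂(x̄_st) = Σ W_h² (1 − n_h/N_h) s_h²/n_h, with W_h = N_h/N and N = 13200:
  stratum A: (2500/13200)²·(1 − 62/2500)·6.72²/62 = 0.0254784
  stratum B: (5700/13200)²·(1 − 811/5700)·1.52²/811 = 0.000455631
  stratum C: (5000/13200)²·(1 − 1008/5000)·5.21²/1008 = 0.0030848
V̂(x̄_st) = 0.0290189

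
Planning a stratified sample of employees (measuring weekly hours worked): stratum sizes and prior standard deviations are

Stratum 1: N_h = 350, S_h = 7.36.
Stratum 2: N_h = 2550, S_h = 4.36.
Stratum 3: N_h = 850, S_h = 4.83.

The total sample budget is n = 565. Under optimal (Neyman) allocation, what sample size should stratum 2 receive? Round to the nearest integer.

Neyman allocation: n_h = n · N_h S_h / Σ N_i S_i, with n = 565.
  stratum 1: N_h·S_h = 350·7.36 = 2576.00
  stratum 2: N_h·S_h = 2550·4.36 = 11118.00
  stratum 3: N_h·S_h = 850·4.83 = 4105.50
Σ N_h S_h = 17799.50
n for stratum 2 = 565·11118.00/17799.50 = 352.913 → 353

353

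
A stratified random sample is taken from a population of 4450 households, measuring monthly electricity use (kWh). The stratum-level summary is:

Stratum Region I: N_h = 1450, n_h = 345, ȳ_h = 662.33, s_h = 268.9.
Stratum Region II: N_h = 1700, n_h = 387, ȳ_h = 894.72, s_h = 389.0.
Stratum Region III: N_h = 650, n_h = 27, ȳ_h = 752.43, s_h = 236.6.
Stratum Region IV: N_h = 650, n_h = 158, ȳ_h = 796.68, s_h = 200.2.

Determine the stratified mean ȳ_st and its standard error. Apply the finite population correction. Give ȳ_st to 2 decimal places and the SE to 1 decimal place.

ȳ_st ≈ 783.89, SE ≈ 10.4

ȳ_st = Σ W_h ȳ_h = (1450·662.33 + 1700·894.72 + 650·752.43 + 650·796.68)/4450 = 783.89303
V̂(ȳ_st) = Σ W_h² (1 − n_h/N_h) s_h²/n_h, with W_h = N_h/N and N = 4450:
  stratum Region I: (1450/4450)²·(1 − 345/1450)·268.9²/345 = 16.9579
  stratum Region II: (1700/4450)²·(1 − 387/1700)·389.0²/387 = 44.0739
  stratum Region III: (650/4450)²·(1 − 27/650)·236.6²/27 = 42.3982
  stratum Region IV: (650/4450)²·(1 − 158/650)·200.2²/158 = 4.09666
V̂(ȳ_st) = 107.527
SE(ȳ_st) = √107.527 = 10.3695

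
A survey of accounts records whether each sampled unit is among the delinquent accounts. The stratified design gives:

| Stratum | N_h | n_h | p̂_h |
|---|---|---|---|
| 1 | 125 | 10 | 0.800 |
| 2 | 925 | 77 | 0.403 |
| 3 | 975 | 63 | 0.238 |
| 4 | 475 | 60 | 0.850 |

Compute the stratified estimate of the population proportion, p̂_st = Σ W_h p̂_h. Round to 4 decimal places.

p̂_st ≈ 0.4434

N = 2500; stratum weights W_h = N_h/N.
p̂_st = Σ W_h p̂_h = (125·0.800 + 925·0.403 + 975·0.238 + 475·0.850)/2500 = 0.44343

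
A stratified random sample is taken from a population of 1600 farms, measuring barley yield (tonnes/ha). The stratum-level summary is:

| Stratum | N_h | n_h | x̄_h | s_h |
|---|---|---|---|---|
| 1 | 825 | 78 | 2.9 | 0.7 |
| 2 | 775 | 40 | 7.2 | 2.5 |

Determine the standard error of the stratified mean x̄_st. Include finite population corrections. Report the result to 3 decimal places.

SE(x̄_st) ≈ 0.190

V̂(x̄_st) = Σ W_h² (1 − n_h/N_h) s_h²/n_h, with W_h = N_h/N and N = 1600:
  stratum 1: (825/1600)²·(1 − 78/825)·0.7²/78 = 0.00151229
  stratum 2: (775/1600)²·(1 − 40/775)·2.5²/40 = 0.0347672
V̂(x̄_st) = 0.0362794
SE(x̄_st) = √0.0362794 = 0.190472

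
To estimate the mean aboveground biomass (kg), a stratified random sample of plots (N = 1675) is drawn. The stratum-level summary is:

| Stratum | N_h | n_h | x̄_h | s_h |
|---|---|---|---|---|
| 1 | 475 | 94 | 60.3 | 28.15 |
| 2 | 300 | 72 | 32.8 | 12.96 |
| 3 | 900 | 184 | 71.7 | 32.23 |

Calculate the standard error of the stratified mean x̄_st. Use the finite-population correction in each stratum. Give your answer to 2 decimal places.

V̂(x̄_st) = Σ W_h² (1 − n_h/N_h) s_h²/n_h, with W_h = N_h/N and N = 1675:
  stratum 1: (475/1675)²·(1 − 94/475)·28.15²/94 = 0.543773
  stratum 2: (300/1675)²·(1 − 72/300)·12.96²/72 = 0.0568727
  stratum 3: (900/1675)²·(1 − 184/900)·32.23²/184 = 1.29667
V̂(x̄_st) = 1.89731
SE(x̄_st) = √1.89731 = 1.37743

SE(x̄_st) ≈ 1.38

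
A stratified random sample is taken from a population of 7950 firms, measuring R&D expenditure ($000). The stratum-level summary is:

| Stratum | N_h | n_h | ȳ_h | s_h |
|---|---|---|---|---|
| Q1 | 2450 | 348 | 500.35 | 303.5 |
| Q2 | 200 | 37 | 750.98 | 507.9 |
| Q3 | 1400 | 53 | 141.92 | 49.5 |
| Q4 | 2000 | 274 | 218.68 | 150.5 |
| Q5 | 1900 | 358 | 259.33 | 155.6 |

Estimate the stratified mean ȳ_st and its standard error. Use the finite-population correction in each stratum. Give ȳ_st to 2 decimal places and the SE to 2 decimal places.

ȳ_st ≈ 315.07, SE ≈ 5.85

ȳ_st = Σ W_h ȳ_h = (2450·500.35 + 200·750.98 + 1400·141.92 + 2000·218.68 + 1900·259.33)/7950 = 315.07277
V̂(ȳ_st) = Σ W_h² (1 − n_h/N_h) s_h²/n_h, with W_h = N_h/N and N = 7950:
  stratum Q1: (2450/7950)²·(1 − 348/2450)·303.5²/348 = 21.5676
  stratum Q2: (200/7950)²·(1 − 37/200)·507.9²/37 = 3.59615
  stratum Q3: (1400/7950)²·(1 − 53/1400)·49.5²/53 = 1.37942
  stratum Q4: (2000/7950)²·(1 − 274/2000)·150.5²/274 = 4.51501
  stratum Q5: (1900/7950)²·(1 − 358/1900)·155.6²/358 = 3.13502
V̂(ȳ_st) = 34.1932
SE(ȳ_st) = √34.1932 = 5.8475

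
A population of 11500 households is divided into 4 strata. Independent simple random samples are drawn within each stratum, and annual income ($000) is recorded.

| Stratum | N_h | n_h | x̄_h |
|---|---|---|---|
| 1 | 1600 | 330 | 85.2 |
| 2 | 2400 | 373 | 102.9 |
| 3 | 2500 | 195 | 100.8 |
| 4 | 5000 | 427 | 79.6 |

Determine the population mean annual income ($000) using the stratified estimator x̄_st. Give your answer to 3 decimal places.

N = Σ N_h = 11500. Stratum weights W_h = N_h/N.
x̄_st = (1600·85.2 + 2400·102.9 + 2500·100.8 + 5000·79.6) / 11500 = 89.85043

x̄_st ≈ 89.850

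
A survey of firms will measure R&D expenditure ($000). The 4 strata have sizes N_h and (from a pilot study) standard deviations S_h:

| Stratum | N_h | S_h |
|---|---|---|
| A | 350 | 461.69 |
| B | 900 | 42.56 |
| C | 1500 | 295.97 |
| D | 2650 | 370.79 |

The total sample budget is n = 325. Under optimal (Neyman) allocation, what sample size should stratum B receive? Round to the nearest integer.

8

Neyman allocation: n_h = n · N_h S_h / Σ N_i S_i, with n = 325.
  stratum A: N_h·S_h = 350·461.69 = 161591.50
  stratum B: N_h·S_h = 900·42.56 = 38304.00
  stratum C: N_h·S_h = 1500·295.97 = 443955.00
  stratum D: N_h·S_h = 2650·370.79 = 982593.50
Σ N_h S_h = 1626444.00
n for stratum B = 325·38304.00/1626444.00 = 7.654 → 8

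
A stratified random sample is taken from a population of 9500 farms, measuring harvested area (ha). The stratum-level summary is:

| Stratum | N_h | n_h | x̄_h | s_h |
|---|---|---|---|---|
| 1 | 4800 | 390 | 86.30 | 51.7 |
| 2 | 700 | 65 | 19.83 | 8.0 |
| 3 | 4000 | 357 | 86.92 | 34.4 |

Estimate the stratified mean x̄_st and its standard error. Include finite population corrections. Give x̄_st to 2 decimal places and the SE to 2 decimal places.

x̄_st = Σ W_h x̄_h = (4800·86.30 + 700·19.83 + 4000·86.92)/9500 = 81.66326
V̂(x̄_st) = Σ W_h² (1 − n_h/N_h) s_h²/n_h, with W_h = N_h/N and N = 9500:
  stratum 1: (4800/9500)²·(1 − 390/4800)·51.7²/390 = 1.60749
  stratum 2: (700/9500)²·(1 − 65/700)·8.0²/65 = 0.00484944
  stratum 3: (4000/9500)²·(1 − 357/4000)·34.4²/357 = 0.535206
V̂(x̄_st) = 2.14755
SE(x̄_st) = √2.14755 = 1.46545

x̄_st ≈ 81.66, SE ≈ 1.47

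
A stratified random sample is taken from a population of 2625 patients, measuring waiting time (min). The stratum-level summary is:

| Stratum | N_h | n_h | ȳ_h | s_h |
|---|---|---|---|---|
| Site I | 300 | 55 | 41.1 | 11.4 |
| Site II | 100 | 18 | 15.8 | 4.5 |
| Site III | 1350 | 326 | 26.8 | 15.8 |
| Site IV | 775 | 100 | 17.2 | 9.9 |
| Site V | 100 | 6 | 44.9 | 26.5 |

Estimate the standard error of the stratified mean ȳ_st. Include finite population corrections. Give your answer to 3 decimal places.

V̂(ȳ_st) = Σ W_h² (1 − n_h/N_h) s_h²/n_h, with W_h = N_h/N and N = 2625:
  stratum Site I: (300/2625)²·(1 − 55/300)·11.4²/55 = 0.0252044
  stratum Site II: (100/2625)²·(1 − 18/100)·4.5²/18 = 0.00133878
  stratum Site III: (1350/2625)²·(1 − 326/1350)·15.8²/326 = 0.153628
  stratum Site IV: (775/2625)²·(1 − 100/775)·9.9²/100 = 0.0744076
  stratum Site V: (100/2625)²·(1 − 6/100)·26.5²/6 = 0.159665
V̂(ȳ_st) = 0.414244
SE(ȳ_st) = √0.414244 = 0.643618

SE(ȳ_st) ≈ 0.644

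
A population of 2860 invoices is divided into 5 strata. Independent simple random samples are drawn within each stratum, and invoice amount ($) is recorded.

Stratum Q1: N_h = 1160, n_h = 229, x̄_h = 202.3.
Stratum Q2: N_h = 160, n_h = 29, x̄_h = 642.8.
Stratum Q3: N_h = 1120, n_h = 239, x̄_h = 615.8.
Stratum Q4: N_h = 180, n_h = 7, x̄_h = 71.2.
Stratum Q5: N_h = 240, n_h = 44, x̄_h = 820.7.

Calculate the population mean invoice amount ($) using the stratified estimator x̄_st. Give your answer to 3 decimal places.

N = Σ N_h = 2860. Stratum weights W_h = N_h/N.
x̄_st = (1160·202.3 + 160·642.8 + 1120·615.8 + 180·71.2 + 240·820.7) / 2860 = 432.51608

x̄_st ≈ 432.516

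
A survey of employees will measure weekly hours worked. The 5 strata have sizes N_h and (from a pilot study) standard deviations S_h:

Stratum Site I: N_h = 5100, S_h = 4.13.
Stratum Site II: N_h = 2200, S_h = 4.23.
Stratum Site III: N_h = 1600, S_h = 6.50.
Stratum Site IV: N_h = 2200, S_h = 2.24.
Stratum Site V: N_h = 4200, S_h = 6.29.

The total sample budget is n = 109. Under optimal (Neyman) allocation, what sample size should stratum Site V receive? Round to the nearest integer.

Neyman allocation: n_h = n · N_h S_h / Σ N_i S_i, with n = 109.
  stratum Site I: N_h·S_h = 5100·4.13 = 21063.00
  stratum Site II: N_h·S_h = 2200·4.23 = 9306.00
  stratum Site III: N_h·S_h = 1600·6.50 = 10400.00
  stratum Site IV: N_h·S_h = 2200·2.24 = 4928.00
  stratum Site V: N_h·S_h = 4200·6.29 = 26418.00
Σ N_h S_h = 72115.00
n for stratum Site V = 109·26418.00/72115.00 = 39.930 → 40

40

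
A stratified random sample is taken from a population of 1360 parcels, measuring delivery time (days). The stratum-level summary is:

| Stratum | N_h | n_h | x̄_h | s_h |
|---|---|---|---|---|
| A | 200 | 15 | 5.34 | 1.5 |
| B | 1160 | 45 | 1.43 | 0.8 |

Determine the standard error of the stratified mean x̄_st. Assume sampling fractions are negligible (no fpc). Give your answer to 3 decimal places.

SE(x̄_st) ≈ 0.117

V̂(x̄_st) = Σ W_h² s_h²/n_h, with W_h = N_h/N and N = 1360:
  stratum A: (200/1360)²·1.5²/15 = 0.00324394
  stratum B: (1160/1360)²·0.8²/45 = 0.0103468
V̂(x̄_st) = 0.0135907
SE(x̄_st) = √0.0135907 = 0.116579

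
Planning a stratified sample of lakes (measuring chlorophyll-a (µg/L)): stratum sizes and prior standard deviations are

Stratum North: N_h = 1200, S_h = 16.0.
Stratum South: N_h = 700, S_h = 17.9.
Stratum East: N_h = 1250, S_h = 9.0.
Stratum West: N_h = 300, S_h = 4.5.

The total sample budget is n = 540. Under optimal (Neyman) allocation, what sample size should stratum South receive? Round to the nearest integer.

153

Neyman allocation: n_h = n · N_h S_h / Σ N_i S_i, with n = 540.
  stratum North: N_h·S_h = 1200·16.0 = 19200.00
  stratum South: N_h·S_h = 700·17.9 = 12530.00
  stratum East: N_h·S_h = 1250·9.0 = 11250.00
  stratum West: N_h·S_h = 300·4.5 = 1350.00
Σ N_h S_h = 44330.00
n for stratum South = 540·12530.00/44330.00 = 152.633 → 153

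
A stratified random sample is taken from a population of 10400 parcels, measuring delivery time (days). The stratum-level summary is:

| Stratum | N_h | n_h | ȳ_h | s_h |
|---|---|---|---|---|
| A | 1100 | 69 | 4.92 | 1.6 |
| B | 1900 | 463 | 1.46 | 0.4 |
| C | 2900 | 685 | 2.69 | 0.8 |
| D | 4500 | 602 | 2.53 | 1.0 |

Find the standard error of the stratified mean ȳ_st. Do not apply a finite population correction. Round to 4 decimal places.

V̂(ȳ_st) = Σ W_h² s_h²/n_h, with W_h = N_h/N and N = 10400:
  stratum A: (1100/10400)²·1.6²/69 = 0.000415059
  stratum B: (1900/10400)²·0.4²/463 = 1.1534e-05
  stratum C: (2900/10400)²·0.8²/685 = 7.26472e-05
  stratum D: (4500/10400)²·1.0²/602 = 0.000311001
V̂(ȳ_st) = 0.000810241
SE(ȳ_st) = √0.000810241 = 0.0284647

SE(ȳ_st) ≈ 0.0285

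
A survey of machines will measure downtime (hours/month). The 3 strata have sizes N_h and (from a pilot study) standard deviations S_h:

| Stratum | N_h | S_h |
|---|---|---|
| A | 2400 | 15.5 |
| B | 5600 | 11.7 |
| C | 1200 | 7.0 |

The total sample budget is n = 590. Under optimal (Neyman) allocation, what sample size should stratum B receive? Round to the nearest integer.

348

Neyman allocation: n_h = n · N_h S_h / Σ N_i S_i, with n = 590.
  stratum A: N_h·S_h = 2400·15.5 = 37200.00
  stratum B: N_h·S_h = 5600·11.7 = 65520.00
  stratum C: N_h·S_h = 1200·7.0 = 8400.00
Σ N_h S_h = 111120.00
n for stratum B = 590·65520.00/111120.00 = 347.883 → 348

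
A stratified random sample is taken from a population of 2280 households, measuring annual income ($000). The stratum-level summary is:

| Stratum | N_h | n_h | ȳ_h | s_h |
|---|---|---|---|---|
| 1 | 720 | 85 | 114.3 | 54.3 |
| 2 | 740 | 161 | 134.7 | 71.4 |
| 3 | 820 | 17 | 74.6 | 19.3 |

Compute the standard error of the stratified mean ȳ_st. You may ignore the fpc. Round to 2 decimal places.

SE(ȳ_st) ≈ 3.10

V̂(ȳ_st) = Σ W_h² s_h²/n_h, with W_h = N_h/N and N = 2280:
  stratum 1: (720/2280)²·54.3²/85 = 3.4592
  stratum 2: (740/2280)²·71.4²/161 = 3.33553
  stratum 3: (820/2280)²·19.3²/17 = 2.83416
V̂(ȳ_st) = 9.62888
SE(ȳ_st) = √9.62888 = 3.10304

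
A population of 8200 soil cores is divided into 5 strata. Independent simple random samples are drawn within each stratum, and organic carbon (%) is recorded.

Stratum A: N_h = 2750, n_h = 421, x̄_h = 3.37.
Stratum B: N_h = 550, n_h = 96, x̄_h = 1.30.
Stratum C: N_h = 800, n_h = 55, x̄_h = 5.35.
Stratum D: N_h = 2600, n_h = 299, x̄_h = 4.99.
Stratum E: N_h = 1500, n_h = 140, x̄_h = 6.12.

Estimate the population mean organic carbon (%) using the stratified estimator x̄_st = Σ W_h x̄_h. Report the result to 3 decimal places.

N = Σ N_h = 8200. Stratum weights W_h = N_h/N.
x̄_st = (2750·3.37 + 550·1.30 + 800·5.35 + 2600·4.99 + 1500·6.12) / 8200 = 4.44104

x̄_st ≈ 4.441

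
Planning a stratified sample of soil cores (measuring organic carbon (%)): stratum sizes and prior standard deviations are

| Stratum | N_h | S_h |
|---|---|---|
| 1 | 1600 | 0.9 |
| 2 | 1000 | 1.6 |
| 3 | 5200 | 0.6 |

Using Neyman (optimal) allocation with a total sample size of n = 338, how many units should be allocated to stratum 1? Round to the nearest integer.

79

Neyman allocation: n_h = n · N_h S_h / Σ N_i S_i, with n = 338.
  stratum 1: N_h·S_h = 1600·0.9 = 1440.00
  stratum 2: N_h·S_h = 1000·1.6 = 1600.00
  stratum 3: N_h·S_h = 5200·0.6 = 3120.00
Σ N_h S_h = 6160.00
n for stratum 1 = 338·1440.00/6160.00 = 79.013 → 79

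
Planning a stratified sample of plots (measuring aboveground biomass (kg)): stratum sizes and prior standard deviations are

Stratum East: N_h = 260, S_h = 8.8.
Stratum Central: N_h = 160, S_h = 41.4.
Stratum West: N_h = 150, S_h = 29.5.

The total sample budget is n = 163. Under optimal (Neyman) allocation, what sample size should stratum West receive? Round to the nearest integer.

Neyman allocation: n_h = n · N_h S_h / Σ N_i S_i, with n = 163.
  stratum East: N_h·S_h = 260·8.8 = 2288.00
  stratum Central: N_h·S_h = 160·41.4 = 6624.00
  stratum West: N_h·S_h = 150·29.5 = 4425.00
Σ N_h S_h = 13337.00
n for stratum West = 163·4425.00/13337.00 = 54.081 → 54

54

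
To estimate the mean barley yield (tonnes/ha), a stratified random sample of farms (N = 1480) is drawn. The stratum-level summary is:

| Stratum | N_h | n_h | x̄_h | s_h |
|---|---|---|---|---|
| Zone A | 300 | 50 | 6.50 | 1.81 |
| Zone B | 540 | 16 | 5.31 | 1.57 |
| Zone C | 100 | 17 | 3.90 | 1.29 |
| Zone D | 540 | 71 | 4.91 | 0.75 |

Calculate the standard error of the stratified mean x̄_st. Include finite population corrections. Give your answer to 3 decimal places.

SE(x̄_st) ≈ 0.153

V̂(x̄_st) = Σ W_h² (1 − n_h/N_h) s_h²/n_h, with W_h = N_h/N and N = 1480:
  stratum Zone A: (300/1480)²·(1 − 50/300)·1.81²/50 = 0.00224349
  stratum Zone B: (540/1480)²·(1 − 16/540)·1.57²/16 = 0.0199013
  stratum Zone C: (100/1480)²·(1 − 17/100)·1.29²/17 = 0.000370924
  stratum Zone D: (540/1480)²·(1 − 71/540)·0.75²/71 = 0.000916025
V̂(x̄_st) = 0.0234317
SE(x̄_st) = √0.0234317 = 0.153074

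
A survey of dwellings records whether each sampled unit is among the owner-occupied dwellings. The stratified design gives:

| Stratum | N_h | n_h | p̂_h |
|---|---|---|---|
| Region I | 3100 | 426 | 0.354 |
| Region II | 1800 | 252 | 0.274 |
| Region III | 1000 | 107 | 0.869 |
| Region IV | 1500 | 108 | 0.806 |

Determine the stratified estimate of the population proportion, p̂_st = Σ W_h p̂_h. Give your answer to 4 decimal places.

N = 7400; stratum weights W_h = N_h/N.
p̂_st = Σ W_h p̂_h = (3100·0.354 + 1800·0.274 + 1000·0.869 + 1500·0.806)/7400 = 0.49576

p̂_st ≈ 0.4958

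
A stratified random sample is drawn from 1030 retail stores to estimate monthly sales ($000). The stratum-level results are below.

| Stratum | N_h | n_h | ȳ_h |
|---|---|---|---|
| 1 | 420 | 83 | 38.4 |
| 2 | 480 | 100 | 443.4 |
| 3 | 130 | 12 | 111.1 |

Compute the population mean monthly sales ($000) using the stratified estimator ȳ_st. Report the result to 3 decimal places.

ȳ_st ≈ 236.314

N = Σ N_h = 1030. Stratum weights W_h = N_h/N.
ȳ_st = (420·38.4 + 480·443.4 + 130·111.1) / 1030 = 236.31359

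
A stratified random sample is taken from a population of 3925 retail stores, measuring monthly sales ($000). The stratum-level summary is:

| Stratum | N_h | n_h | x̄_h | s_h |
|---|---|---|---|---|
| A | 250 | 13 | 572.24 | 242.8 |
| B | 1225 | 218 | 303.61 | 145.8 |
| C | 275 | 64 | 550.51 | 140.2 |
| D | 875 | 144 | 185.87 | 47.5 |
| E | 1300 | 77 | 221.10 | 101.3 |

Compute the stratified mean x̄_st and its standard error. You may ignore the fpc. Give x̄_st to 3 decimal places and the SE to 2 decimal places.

x̄_st ≈ 284.443, SE ≈ 6.69

x̄_st = Σ W_h x̄_h = (250·572.24 + 1225·303.61 + 275·550.51 + 875·185.87 + 1300·221.10)/3925 = 284.44299
V̂(x̄_st) = Σ W_h² s_h²/n_h, with W_h = N_h/N and N = 3925:
  stratum A: (250/3925)²·242.8²/13 = 18.3973
  stratum B: (1225/3925)²·145.8²/218 = 9.49842
  stratum C: (275/3925)²·140.2²/64 = 1.50766
  stratum D: (875/3925)²·47.5²/144 = 0.778684
  stratum E: (1300/3925)²·101.3²/77 = 14.6196
V̂(x̄_st) = 44.8017
SE(x̄_st) = √44.8017 = 6.69341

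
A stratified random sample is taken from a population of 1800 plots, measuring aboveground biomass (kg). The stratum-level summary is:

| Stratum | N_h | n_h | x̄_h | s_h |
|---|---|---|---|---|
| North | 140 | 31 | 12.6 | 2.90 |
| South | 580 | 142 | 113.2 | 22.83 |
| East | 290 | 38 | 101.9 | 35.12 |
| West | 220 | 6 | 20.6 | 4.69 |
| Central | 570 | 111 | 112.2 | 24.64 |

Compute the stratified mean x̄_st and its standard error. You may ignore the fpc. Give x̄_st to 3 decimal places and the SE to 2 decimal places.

x̄_st ≈ 91.921, SE ≈ 1.35

x̄_st = Σ W_h x̄_h = (140·12.6 + 580·113.2 + 290·101.9 + 220·20.6 + 570·112.2)/1800 = 91.92056
V̂(x̄_st) = Σ W_h² s_h²/n_h, with W_h = N_h/N and N = 1800:
  stratum North: (140/1800)²·2.90²/31 = 0.00164114
  stratum South: (580/1800)²·22.83²/142 = 0.381096
  stratum East: (290/1800)²·35.12²/38 = 0.842513
  stratum West: (220/1800)²·4.69²/6 = 0.054764
  stratum Central: (570/1800)²·24.64²/111 = 0.548483
V̂(x̄_st) = 1.8285
SE(x̄_st) = √1.8285 = 1.35222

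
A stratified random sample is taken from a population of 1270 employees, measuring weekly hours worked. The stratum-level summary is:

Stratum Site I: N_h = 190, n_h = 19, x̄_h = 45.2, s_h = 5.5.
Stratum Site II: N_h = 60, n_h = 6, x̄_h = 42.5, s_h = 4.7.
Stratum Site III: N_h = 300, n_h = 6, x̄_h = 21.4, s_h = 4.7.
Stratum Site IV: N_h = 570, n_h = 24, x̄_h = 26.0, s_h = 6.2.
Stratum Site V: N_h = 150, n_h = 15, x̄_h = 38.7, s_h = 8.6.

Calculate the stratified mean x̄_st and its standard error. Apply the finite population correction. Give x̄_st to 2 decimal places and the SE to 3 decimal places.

x̄_st = Σ W_h x̄_h = (190·45.2 + 60·42.5 + 300·21.4 + 570·26.0 + 150·38.7)/1270 = 30.06535
V̂(x̄_st) = Σ W_h² (1 − n_h/N_h) s_h²/n_h, with W_h = N_h/N and N = 1270:
  stratum Site I: (190/1270)²·(1 − 19/190)·5.5²/19 = 0.0320711
  stratum Site II: (60/1270)²·(1 − 6/60)·4.7²/6 = 0.00739575
  stratum Site III: (300/1270)²·(1 − 6/300)·4.7²/6 = 0.201329
  stratum Site IV: (570/1270)²·(1 − 24/570)·6.2²/24 = 0.309052
  stratum Site V: (150/1270)²·(1 − 15/150)·8.6²/15 = 0.0619046
V̂(x̄_st) = 0.611753
SE(x̄_st) = √0.611753 = 0.782146

x̄_st ≈ 30.07, SE ≈ 0.782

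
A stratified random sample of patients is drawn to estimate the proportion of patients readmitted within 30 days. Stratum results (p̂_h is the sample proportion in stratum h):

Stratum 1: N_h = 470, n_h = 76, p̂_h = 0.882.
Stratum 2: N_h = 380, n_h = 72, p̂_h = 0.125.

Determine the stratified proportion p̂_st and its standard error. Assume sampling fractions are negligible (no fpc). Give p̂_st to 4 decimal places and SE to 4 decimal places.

p̂_st ≈ 0.5436, SE ≈ 0.0271

N = 850; stratum weights W_h = N_h/N.
p̂_st = Σ W_h p̂_h = (470·0.882 + 380·0.125)/850 = 0.54358
V̂(p̂_st) = Σ W_h² p̂_h(1−p̂_h)/(n_h−1):
  stratum 1: (470/850)²·0.882·0.118/75 = 0.000424275
  stratum 2: (380/850)²·0.125·0.875/71 = 0.000307885
V̂(p̂_st) = 0.00073216; SE = √V̂ = 0.0270585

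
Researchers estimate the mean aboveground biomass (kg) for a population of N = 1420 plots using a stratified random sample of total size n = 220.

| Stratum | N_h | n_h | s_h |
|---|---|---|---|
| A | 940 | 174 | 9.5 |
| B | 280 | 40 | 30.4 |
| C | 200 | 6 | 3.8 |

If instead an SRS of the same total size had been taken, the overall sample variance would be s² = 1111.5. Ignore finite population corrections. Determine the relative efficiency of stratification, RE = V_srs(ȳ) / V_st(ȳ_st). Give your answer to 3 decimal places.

V̂(ȳ_st) = Σ W_h² s_h²/n_h, with W_h = N_h/N and N = 1420:
  stratum A: (940/1420)²·9.5²/174 = 0.227288
  stratum B: (280/1420)²·30.4²/40 = 0.898311
  stratum C: (200/1420)²·3.8²/6 = 0.0477419
V_st = 1.17334
V_srs = s²/n = 1111.5/220 = 5.05227
Relative efficiency = V_srs / V_st = 5.05227/1.17334 = 4.3059

RE ≈ 4.306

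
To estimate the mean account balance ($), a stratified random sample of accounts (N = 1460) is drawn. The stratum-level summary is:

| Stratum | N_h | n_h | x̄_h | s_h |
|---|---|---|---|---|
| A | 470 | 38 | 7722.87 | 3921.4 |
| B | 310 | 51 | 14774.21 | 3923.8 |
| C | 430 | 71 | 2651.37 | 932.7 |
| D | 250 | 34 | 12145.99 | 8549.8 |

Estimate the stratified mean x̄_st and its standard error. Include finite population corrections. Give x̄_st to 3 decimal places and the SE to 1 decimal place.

x̄_st ≈ 8483.795, SE ≈ 324.5

x̄_st = Σ W_h x̄_h = (470·7722.87 + 310·14774.21 + 430·2651.37 + 250·12145.99)/1460 = 8483.79493
V̂(x̄_st) = Σ W_h² (1 − n_h/N_h) s_h²/n_h, with W_h = N_h/N and N = 1460:
  stratum A: (470/1460)²·(1 − 38/470)·3921.4²/38 = 38545.6
  stratum B: (310/1460)²·(1 − 51/310)·3923.8²/51 = 11371
  stratum C: (430/1460)²·(1 − 71/430)·932.7²/71 = 887.325
  stratum D: (250/1460)²·(1 − 34/250)·8549.8²/34 = 54465.4
V̂(x̄_st) = 105269
SE(x̄_st) = √105269 = 324.452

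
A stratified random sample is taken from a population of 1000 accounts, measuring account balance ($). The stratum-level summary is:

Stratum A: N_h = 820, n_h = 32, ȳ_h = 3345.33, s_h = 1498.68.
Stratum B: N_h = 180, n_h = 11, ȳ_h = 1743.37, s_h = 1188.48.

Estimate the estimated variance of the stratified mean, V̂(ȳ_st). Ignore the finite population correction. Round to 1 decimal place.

V̂(ȳ_st) ≈ 51355.4

V̂(ȳ_st) = Σ W_h² s_h²/n_h, with W_h = N_h/N and N = 1000:
  stratum A: (820/1000)²·1498.68²/32 = 47195
  stratum B: (180/1000)²·1188.48²/11 = 4160.41
V̂(ȳ_st) = 51355.4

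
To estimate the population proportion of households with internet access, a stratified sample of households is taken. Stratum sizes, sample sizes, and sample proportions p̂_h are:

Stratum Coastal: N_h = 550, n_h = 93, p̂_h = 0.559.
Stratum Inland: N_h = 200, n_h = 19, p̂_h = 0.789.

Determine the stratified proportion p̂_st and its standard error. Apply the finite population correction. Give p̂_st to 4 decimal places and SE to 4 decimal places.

p̂_st ≈ 0.6203, SE ≈ 0.0423

N = 750; stratum weights W_h = N_h/N.
p̂_st = Σ W_h p̂_h = (550·0.559 + 200·0.789)/750 = 0.62033
V̂(p̂_st) = Σ W_h² (1 − n_h/N_h) p̂_h(1−p̂_h)/(n_h−1):
  stratum Coastal: (550/750)²·(1 − 93/550)·0.559·0.441/92 = 0.00119734
  stratum Inland: (200/750)²·(1 − 19/200)·0.789·0.211/18 = 0.000595214
V̂(p̂_st) = 0.00179256; SE = √V̂ = 0.0423386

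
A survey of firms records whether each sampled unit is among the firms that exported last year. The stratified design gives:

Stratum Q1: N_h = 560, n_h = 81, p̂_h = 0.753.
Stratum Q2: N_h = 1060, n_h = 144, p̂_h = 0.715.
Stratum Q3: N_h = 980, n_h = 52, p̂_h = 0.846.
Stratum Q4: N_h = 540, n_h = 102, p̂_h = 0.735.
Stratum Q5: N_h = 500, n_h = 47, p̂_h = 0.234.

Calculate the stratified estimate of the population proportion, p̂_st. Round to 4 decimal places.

N = 3640; stratum weights W_h = N_h/N.
p̂_st = Σ W_h p̂_h = (560·0.753 + 1060·0.715 + 980·0.846 + 540·0.735 + 500·0.234)/3640 = 0.69301

p̂_st ≈ 0.6930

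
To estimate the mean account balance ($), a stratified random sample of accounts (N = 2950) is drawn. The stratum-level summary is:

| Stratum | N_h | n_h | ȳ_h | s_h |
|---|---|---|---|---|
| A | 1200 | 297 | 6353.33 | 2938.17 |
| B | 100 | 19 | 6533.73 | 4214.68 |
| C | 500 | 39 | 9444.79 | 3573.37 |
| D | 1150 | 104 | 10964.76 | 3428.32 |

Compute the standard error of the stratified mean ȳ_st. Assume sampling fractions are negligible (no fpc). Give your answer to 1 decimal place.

SE(ȳ_st) ≈ 180.2

V̂(ȳ_st) = Σ W_h² s_h²/n_h, with W_h = N_h/N and N = 2950:
  stratum A: (1200/2950)²·2938.17²/297 = 4809.68
  stratum B: (100/2950)²·4214.68²/19 = 1074.31
  stratum C: (500/2950)²·3573.37²/39 = 9405.62
  stratum D: (1150/2950)²·3428.32²/104 = 17174.4
V̂(ȳ_st) = 32464
SE(ȳ_st) = √32464 = 180.178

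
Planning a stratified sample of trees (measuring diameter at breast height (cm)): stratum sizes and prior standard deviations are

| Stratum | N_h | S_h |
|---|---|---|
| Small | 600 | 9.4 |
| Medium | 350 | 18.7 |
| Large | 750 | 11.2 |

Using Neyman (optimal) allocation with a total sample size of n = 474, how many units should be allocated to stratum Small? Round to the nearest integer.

130

Neyman allocation: n_h = n · N_h S_h / Σ N_i S_i, with n = 474.
  stratum Small: N_h·S_h = 600·9.4 = 5640.00
  stratum Medium: N_h·S_h = 350·18.7 = 6545.00
  stratum Large: N_h·S_h = 750·11.2 = 8400.00
Σ N_h S_h = 20585.00
n for stratum Small = 474·5640.00/20585.00 = 129.869 → 130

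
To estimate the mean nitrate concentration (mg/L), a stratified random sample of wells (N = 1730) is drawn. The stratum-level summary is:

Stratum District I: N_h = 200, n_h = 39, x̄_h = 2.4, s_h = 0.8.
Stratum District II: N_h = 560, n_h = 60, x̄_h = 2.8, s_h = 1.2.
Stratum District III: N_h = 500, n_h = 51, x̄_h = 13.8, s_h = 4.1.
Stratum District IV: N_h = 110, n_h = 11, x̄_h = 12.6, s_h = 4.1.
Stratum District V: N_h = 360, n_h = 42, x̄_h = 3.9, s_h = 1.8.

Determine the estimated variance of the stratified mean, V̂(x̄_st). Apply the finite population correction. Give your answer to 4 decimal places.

V̂(x̄_st) ≈ 0.0357

V̂(x̄_st) = Σ W_h² (1 − n_h/N_h) s_h²/n_h, with W_h = N_h/N and N = 1730:
  stratum District I: (200/1730)²·(1 − 39/200)·0.8²/39 = 0.000176555
  stratum District II: (560/1730)²·(1 − 60/560)·1.2²/60 = 0.00224531
  stratum District III: (500/1730)²·(1 − 51/500)·4.1²/51 = 0.0247242
  stratum District IV: (110/1730)²·(1 − 11/110)·4.1²/11 = 0.00556046
  stratum District V: (360/1730)²·(1 − 42/360)·1.8²/42 = 0.00295075
V̂(x̄_st) = 0.0356573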